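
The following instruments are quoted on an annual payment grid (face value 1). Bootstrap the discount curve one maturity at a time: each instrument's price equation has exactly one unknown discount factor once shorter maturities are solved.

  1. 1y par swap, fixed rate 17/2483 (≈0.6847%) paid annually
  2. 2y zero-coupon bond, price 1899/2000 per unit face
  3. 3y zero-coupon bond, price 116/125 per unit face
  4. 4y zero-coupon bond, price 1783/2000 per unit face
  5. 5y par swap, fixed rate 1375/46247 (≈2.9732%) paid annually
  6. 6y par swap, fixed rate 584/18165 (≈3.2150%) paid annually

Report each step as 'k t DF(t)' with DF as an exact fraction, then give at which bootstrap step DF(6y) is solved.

step 1 [1y] swap r/1=17/2483: DF=(1 − 17/2483·(0))/(1+17/2483) = 2483/2500 ≈ 0.993200
step 2 [2y] zero: DF = P = 1899/2000 ≈ 0.949500
step 3 [3y] zero: DF = P = 116/125 ≈ 0.928000
step 4 [4y] zero: DF = P = 1783/2000 ≈ 0.891500
step 5 [5y] swap r/1=1375/46247: DF=(1 − 1375/46247·(0.993200+0.949500+0.928000+0.891500))/(1+1375/46247) = 69/80 ≈ 0.862500
step 6 [6y] swap r/1=584/18165: DF=(1 − 584/18165·(0.993200+0.949500+0.928000+0.891500+0.862500))/(1+584/18165) = 1031/1250 ≈ 0.824800

1 1 2483/2500
2 2 1899/2000
3 3 116/125
4 4 1783/2000
5 5 69/80
6 6 1031/1250
DF(6y) is solved at step 6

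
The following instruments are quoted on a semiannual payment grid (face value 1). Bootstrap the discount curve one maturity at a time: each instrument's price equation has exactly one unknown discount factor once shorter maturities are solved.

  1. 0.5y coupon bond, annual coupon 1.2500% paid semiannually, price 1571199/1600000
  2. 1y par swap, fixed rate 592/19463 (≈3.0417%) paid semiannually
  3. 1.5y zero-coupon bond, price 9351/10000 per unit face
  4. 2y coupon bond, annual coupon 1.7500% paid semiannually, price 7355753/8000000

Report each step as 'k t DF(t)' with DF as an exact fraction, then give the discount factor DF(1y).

1 1/2 9759/10000
2 1 1213/1250
3 3/2 9351/10000
4 2 1773/2000
DF(1y) = 1213/1250 ≈ 0.970400

step 1 [0.5y] bond c/2=1/160: DF=(1571199/1600000 − 1/160·(0))/(1+1/160) = 9759/10000 ≈ 0.975900
step 2 [1y] swap r/2=296/19463: DF=(1 − 296/19463·(0.975900))/(1+296/19463) = 1213/1250 ≈ 0.970400
step 3 [1.5y] zero: DF = P = 9351/10000 ≈ 0.935100
step 4 [2y] bond c/2=7/800: DF=(7355753/8000000 − 7/800·(0.975900+0.970400+0.935100))/(1+7/800) = 1773/2000 ≈ 0.886500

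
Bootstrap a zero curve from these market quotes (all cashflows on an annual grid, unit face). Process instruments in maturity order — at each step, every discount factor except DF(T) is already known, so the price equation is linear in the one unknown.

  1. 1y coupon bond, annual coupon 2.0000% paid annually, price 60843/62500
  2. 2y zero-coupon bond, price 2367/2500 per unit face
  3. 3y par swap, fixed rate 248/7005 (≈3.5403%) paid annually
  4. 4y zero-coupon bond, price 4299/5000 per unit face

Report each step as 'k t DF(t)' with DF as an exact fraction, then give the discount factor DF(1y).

1 1 1193/1250
2 2 2367/2500
3 3 563/625
4 4 4299/5000
DF(1y) = 1193/1250 ≈ 0.954400

step 1 [1y] bond c/1=1/50: DF=(60843/62500 − 1/50·(0))/(1+1/50) = 1193/1250 ≈ 0.954400
step 2 [2y] zero: DF = P = 2367/2500 ≈ 0.946800
step 3 [3y] swap r/1=248/7005: DF=(1 − 248/7005·(0.954400+0.946800))/(1+248/7005) = 563/625 ≈ 0.900800
step 4 [4y] zero: DF = P = 4299/5000 ≈ 0.859800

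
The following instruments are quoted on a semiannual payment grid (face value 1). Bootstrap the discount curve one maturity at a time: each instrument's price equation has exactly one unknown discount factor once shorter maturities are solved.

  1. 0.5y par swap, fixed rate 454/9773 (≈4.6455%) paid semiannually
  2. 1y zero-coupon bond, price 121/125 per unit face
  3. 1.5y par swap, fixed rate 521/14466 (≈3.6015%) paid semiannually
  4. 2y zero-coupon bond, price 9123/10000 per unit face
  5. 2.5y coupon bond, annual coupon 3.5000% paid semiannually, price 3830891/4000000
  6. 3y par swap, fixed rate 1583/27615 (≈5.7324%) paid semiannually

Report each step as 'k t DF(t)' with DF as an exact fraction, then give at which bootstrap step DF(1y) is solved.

step 1 [0.5y] swap r/2=227/9773: DF=(1 − 227/9773·(0))/(1+227/9773) = 9773/10000 ≈ 0.977300
step 2 [1y] zero: DF = P = 121/125 ≈ 0.968000
step 3 [1.5y] swap r/2=521/28932: DF=(1 − 521/28932·(0.977300+0.968000))/(1+521/28932) = 9479/10000 ≈ 0.947900
step 4 [2y] zero: DF = P = 9123/10000 ≈ 0.912300
step 5 [2.5y] bond c/2=7/400: DF=(3830891/4000000 − 7/400·(0.977300+0.968000+0.947900+0.912300))/(1+7/400) = 4379/5000 ≈ 0.875800
step 6 [3y] swap r/2=1583/55230: DF=(1 − 1583/55230·(0.977300+0.968000+0.947900+0.912300+0.875800))/(1+1583/55230) = 8417/10000 ≈ 0.841700

1 1/2 9773/10000
2 1 121/125
3 3/2 9479/10000
4 2 9123/10000
5 5/2 4379/5000
6 3 8417/10000
DF(1y) is solved at step 2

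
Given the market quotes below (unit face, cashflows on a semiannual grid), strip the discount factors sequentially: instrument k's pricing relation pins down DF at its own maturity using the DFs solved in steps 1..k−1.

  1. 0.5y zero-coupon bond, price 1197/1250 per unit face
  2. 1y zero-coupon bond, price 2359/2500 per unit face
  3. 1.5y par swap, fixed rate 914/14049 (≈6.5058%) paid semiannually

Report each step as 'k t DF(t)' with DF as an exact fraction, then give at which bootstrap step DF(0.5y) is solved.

step 1 [0.5y] zero: DF = P = 1197/1250 ≈ 0.957600
step 2 [1y] zero: DF = P = 2359/2500 ≈ 0.943600
step 3 [1.5y] swap r/2=457/14049: DF=(1 − 457/14049·(0.957600+0.943600))/(1+457/14049) = 4543/5000 ≈ 0.908600

1 1/2 1197/1250
2 1 2359/2500
3 3/2 4543/5000
DF(0.5y) is solved at step 1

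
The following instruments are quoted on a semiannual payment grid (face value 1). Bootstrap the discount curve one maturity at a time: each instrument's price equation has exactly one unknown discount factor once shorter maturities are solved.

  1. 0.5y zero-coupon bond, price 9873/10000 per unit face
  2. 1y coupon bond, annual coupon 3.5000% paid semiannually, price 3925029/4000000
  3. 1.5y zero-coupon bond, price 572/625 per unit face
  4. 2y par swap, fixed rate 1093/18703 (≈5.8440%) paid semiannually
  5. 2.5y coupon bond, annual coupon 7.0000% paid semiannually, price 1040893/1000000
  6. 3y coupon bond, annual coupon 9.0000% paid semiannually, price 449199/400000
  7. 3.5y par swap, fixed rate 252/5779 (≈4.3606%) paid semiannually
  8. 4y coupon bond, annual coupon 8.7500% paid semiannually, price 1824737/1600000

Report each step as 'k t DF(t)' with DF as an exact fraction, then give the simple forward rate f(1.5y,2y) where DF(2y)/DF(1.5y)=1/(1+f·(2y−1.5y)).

1 1/2 9873/10000
2 1 4737/5000
3 3/2 572/625
4 2 8907/10000
5 5/2 1099/1250
6 3 8757/10000
7 7/2 4307/5000
8 4 4131/5000
f(1.5y,2y) = ((572/625)/(8907/10000) − 1)/(1/2) = 490/8907 ≈ 5.5013%

step 1 [0.5y] zero: DF = P = 9873/10000 ≈ 0.987300
step 2 [1y] bond c/2=7/400: DF=(3925029/4000000 − 7/400·(0.987300))/(1+7/400) = 4737/5000 ≈ 0.947400
step 3 [1.5y] zero: DF = P = 572/625 ≈ 0.915200
step 4 [2y] swap r/2=1093/37406: DF=(1 − 1093/37406·(0.987300+0.947400+0.915200))/(1+1093/37406) = 8907/10000 ≈ 0.890700
step 5 [2.5y] bond c/2=7/200: DF=(1040893/1000000 − 7/200·(0.987300+0.947400+0.915200+0.890700))/(1+7/200) = 1099/1250 ≈ 0.879200
step 6 [3y] bond c/2=9/200: DF=(449199/400000 − 9/200·(0.987300+0.947400+0.915200+0.890700+0.879200))/(1+9/200) = 8757/10000 ≈ 0.875700
step 7 [3.5y] swap r/2=126/5779: DF=(1 − 126/5779·(0.987300+0.947400+0.915200+0.890700+0.879200+0.875700))/(1+126/5779) = 4307/5000 ≈ 0.861400
step 8 [4y] bond c/2=7/160: DF=(1824737/1600000 − 7/160·(0.987300+0.947400+0.915200+0.890700+0.879200+0.875700+0.861400))/(1+7/160) = 4131/5000 ≈ 0.826200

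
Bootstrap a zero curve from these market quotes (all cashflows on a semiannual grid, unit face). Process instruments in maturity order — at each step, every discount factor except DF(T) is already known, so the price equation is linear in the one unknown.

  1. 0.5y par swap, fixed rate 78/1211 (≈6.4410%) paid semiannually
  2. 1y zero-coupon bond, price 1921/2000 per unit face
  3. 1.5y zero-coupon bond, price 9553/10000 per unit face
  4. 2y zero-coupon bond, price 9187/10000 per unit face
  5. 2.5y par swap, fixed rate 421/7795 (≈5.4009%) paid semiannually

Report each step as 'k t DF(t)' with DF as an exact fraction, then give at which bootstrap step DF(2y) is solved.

step 1 [0.5y] swap r/2=39/1211: DF=(1 − 39/1211·(0))/(1+39/1211) = 1211/1250 ≈ 0.968800
step 2 [1y] zero: DF = P = 1921/2000 ≈ 0.960500
step 3 [1.5y] zero: DF = P = 9553/10000 ≈ 0.955300
step 4 [2y] zero: DF = P = 9187/10000 ≈ 0.918700
step 5 [2.5y] swap r/2=421/15590: DF=(1 − 421/15590·(0.968800+0.960500+0.955300+0.918700))/(1+421/15590) = 8737/10000 ≈ 0.873700

1 1/2 1211/1250
2 1 1921/2000
3 3/2 9553/10000
4 2 9187/10000
5 5/2 8737/10000
DF(2y) is solved at step 4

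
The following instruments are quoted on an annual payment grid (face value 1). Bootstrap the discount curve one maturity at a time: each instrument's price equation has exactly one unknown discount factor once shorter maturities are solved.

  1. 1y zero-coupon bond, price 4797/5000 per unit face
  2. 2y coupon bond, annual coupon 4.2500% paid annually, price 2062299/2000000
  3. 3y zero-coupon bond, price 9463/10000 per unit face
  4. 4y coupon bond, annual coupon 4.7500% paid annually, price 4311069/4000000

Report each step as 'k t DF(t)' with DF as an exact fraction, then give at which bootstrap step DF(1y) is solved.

step 1 [1y] zero: DF = P = 4797/5000 ≈ 0.959400
step 2 [2y] bond c/1=17/400: DF=(2062299/2000000 − 17/400·(0.959400))/(1+17/400) = 19/20 ≈ 0.950000
step 3 [3y] zero: DF = P = 9463/10000 ≈ 0.946300
step 4 [4y] bond c/1=19/400: DF=(4311069/4000000 − 19/400·(0.959400+0.950000+0.946300))/(1+19/400) = 4497/5000 ≈ 0.899400

1 1 4797/5000
2 2 19/20
3 3 9463/10000
4 4 4497/5000
DF(1y) is solved at step 1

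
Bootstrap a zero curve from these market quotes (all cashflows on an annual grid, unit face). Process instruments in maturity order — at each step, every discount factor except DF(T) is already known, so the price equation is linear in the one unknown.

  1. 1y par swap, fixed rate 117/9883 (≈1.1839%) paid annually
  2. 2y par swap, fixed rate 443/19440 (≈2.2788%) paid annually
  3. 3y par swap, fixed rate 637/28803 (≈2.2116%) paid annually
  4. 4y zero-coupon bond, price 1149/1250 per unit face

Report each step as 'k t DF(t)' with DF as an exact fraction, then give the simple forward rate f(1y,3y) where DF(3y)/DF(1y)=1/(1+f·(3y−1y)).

1 1 9883/10000
2 2 9557/10000
3 3 9363/10000
4 4 1149/1250
f(1y,3y) = ((9883/10000)/(9363/10000) − 1)/(2) = 260/9363 ≈ 2.7769%

step 1 [1y] swap r/1=117/9883: DF=(1 − 117/9883·(0))/(1+117/9883) = 9883/10000 ≈ 0.988300
step 2 [2y] swap r/1=443/19440: DF=(1 − 443/19440·(0.988300))/(1+443/19440) = 9557/10000 ≈ 0.955700
step 3 [3y] swap r/1=637/28803: DF=(1 − 637/28803·(0.988300+0.955700))/(1+637/28803) = 9363/10000 ≈ 0.936300
step 4 [4y] zero: DF = P = 1149/1250 ≈ 0.919200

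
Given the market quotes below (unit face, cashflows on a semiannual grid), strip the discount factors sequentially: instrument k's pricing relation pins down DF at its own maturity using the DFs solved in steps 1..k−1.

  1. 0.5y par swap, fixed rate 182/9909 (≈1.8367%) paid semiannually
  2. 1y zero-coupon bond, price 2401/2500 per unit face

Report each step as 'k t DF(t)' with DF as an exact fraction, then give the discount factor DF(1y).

1 1/2 9909/10000
2 1 2401/2500
DF(1y) = 2401/2500 ≈ 0.960400

step 1 [0.5y] swap r/2=91/9909: DF=(1 − 91/9909·(0))/(1+91/9909) = 9909/10000 ≈ 0.990900
step 2 [1y] zero: DF = P = 2401/2500 ≈ 0.960400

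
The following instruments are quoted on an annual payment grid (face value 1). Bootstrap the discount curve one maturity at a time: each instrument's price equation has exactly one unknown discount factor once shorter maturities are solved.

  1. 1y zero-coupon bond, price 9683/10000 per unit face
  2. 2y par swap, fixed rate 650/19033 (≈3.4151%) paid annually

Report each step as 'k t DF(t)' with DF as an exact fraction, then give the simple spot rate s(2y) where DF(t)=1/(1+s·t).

step 1 [1y] zero: DF = P = 9683/10000 ≈ 0.968300
step 2 [2y] swap r/1=650/19033: DF=(1 − 650/19033·(0.968300))/(1+650/19033) = 187/200 ≈ 0.935000

1 1 9683/10000
2 2 187/200
s(2y) = (1/(187/200) − 1)/(2) = 13/374 ≈ 3.4759%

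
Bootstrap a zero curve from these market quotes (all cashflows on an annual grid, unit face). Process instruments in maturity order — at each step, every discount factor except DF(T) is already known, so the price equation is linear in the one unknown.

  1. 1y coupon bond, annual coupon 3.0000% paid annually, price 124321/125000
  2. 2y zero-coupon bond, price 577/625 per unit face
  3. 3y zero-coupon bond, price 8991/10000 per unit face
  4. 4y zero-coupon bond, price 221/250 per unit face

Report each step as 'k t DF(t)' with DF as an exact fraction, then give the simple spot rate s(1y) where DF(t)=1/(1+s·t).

1 1 1207/1250
2 2 577/625
3 3 8991/10000
4 4 221/250
s(1y) = (1/(1207/1250) − 1)/(1) = 43/1207 ≈ 3.5626%

step 1 [1y] bond c/1=3/100: DF=(124321/125000 − 3/100·(0))/(1+3/100) = 1207/1250 ≈ 0.965600
step 2 [2y] zero: DF = P = 577/625 ≈ 0.923200
step 3 [3y] zero: DF = P = 8991/10000 ≈ 0.899100
step 4 [4y] zero: DF = P = 221/250 ≈ 0.884000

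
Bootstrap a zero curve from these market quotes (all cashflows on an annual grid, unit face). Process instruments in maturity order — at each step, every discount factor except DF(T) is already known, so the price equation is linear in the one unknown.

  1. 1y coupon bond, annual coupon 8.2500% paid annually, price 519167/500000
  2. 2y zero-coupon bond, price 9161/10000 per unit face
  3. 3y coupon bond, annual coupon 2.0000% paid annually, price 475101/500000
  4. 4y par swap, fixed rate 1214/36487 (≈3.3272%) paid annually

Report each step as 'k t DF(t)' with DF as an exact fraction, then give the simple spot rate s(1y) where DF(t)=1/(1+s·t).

step 1 [1y] bond c/1=33/400: DF=(519167/500000 − 33/400·(0))/(1+33/400) = 1199/1250 ≈ 0.959200
step 2 [2y] zero: DF = P = 9161/10000 ≈ 0.916100
step 3 [3y] bond c/1=1/50: DF=(475101/500000 − 1/50·(0.959200+0.916100))/(1+1/50) = 2237/2500 ≈ 0.894800
step 4 [4y] swap r/1=1214/36487: DF=(1 − 1214/36487·(0.959200+0.916100+0.894800))/(1+1214/36487) = 4393/5000 ≈ 0.878600

1 1 1199/1250
2 2 9161/10000
3 3 2237/2500
4 4 4393/5000
s(1y) = (1/(1199/1250) − 1)/(1) = 51/1199 ≈ 4.2535%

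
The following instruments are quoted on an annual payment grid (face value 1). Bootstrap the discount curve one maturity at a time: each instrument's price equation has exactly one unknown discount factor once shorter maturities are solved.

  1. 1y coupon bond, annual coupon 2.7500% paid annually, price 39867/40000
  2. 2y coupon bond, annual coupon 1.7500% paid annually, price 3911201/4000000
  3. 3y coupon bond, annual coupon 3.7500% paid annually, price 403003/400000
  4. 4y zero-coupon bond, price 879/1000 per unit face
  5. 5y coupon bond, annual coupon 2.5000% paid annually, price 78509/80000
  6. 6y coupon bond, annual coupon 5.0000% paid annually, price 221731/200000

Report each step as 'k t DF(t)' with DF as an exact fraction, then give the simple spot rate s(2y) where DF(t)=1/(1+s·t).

1 1 97/100
2 2 9443/10000
3 3 9019/10000
4 4 879/1000
5 5 8673/10000
6 6 4193/5000
s(2y) = (1/(9443/10000) − 1)/(2) = 557/18886 ≈ 2.9493%

step 1 [1y] bond c/1=11/400: DF=(39867/40000 − 11/400·(0))/(1+11/400) = 97/100 ≈ 0.970000
step 2 [2y] bond c/1=7/400: DF=(3911201/4000000 − 7/400·(0.970000))/(1+7/400) = 9443/10000 ≈ 0.944300
step 3 [3y] bond c/1=3/80: DF=(403003/400000 − 3/80·(0.970000+0.944300))/(1+3/80) = 9019/10000 ≈ 0.901900
step 4 [4y] zero: DF = P = 879/1000 ≈ 0.879000
step 5 [5y] bond c/1=1/40: DF=(78509/80000 − 1/40·(0.970000+0.944300+0.901900+0.879000))/(1+1/40) = 8673/10000 ≈ 0.867300
step 6 [6y] bond c/1=1/20: DF=(221731/200000 − 1/20·(0.970000+0.944300+0.901900+0.879000+0.867300))/(1+1/20) = 4193/5000 ≈ 0.838600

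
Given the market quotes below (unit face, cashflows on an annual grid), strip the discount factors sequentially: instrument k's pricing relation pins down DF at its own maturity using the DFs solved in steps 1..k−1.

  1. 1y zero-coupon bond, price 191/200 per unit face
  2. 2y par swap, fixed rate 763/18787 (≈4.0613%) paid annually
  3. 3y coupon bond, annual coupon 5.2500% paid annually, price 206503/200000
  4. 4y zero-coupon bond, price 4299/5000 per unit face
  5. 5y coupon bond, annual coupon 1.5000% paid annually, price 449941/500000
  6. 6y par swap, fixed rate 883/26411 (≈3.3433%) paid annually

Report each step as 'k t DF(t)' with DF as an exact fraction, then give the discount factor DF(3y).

step 1 [1y] zero: DF = P = 191/200 ≈ 0.955000
step 2 [2y] swap r/1=763/18787: DF=(1 − 763/18787·(0.955000))/(1+763/18787) = 9237/10000 ≈ 0.923700
step 3 [3y] bond c/1=21/400: DF=(206503/200000 − 21/400·(0.955000+0.923700))/(1+21/400) = 8873/10000 ≈ 0.887300
step 4 [4y] zero: DF = P = 4299/5000 ≈ 0.859800
step 5 [5y] bond c/1=3/200: DF=(449941/500000 − 3/200·(0.955000+0.923700+0.887300+0.859800))/(1+3/200) = 833/1000 ≈ 0.833000
step 6 [6y] swap r/1=883/26411: DF=(1 − 883/26411·(0.955000+0.923700+0.887300+0.859800+0.833000))/(1+883/26411) = 4117/5000 ≈ 0.823400

1 1 191/200
2 2 9237/10000
3 3 8873/10000
4 4 4299/5000
5 5 833/1000
6 6 4117/5000
DF(3y) = 8873/10000 ≈ 0.887300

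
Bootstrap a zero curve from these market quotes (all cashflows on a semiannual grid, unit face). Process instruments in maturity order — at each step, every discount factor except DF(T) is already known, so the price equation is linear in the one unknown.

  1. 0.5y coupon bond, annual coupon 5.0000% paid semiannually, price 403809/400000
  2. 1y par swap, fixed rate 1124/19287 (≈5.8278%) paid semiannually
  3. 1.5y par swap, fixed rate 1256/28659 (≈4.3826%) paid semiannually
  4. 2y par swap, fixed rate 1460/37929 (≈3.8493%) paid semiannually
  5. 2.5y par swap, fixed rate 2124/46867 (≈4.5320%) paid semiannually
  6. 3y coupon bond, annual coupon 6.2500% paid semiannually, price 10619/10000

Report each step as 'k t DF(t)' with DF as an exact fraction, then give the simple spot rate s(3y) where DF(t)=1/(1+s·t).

step 1 [0.5y] bond c/2=1/40: DF=(403809/400000 − 1/40·(0))/(1+1/40) = 9849/10000 ≈ 0.984900
step 2 [1y] swap r/2=562/19287: DF=(1 − 562/19287·(0.984900))/(1+562/19287) = 4719/5000 ≈ 0.943800
step 3 [1.5y] swap r/2=628/28659: DF=(1 − 628/28659·(0.984900+0.943800))/(1+628/28659) = 2343/2500 ≈ 0.937200
step 4 [2y] swap r/2=730/37929: DF=(1 − 730/37929·(0.984900+0.943800+0.937200))/(1+730/37929) = 927/1000 ≈ 0.927000
step 5 [2.5y] swap r/2=1062/46867: DF=(1 − 1062/46867·(0.984900+0.943800+0.937200+0.927000))/(1+1062/46867) = 4469/5000 ≈ 0.893800
step 6 [3y] bond c/2=1/32: DF=(10619/10000 − 1/32·(0.984900+0.943800+0.937200+0.927000+0.893800))/(1+1/32) = 8877/10000 ≈ 0.887700

1 1/2 9849/10000
2 1 4719/5000
3 3/2 2343/2500
4 2 927/1000
5 5/2 4469/5000
6 3 8877/10000
s(3y) = (1/(8877/10000) − 1)/(3) = 1123/26631 ≈ 4.2169%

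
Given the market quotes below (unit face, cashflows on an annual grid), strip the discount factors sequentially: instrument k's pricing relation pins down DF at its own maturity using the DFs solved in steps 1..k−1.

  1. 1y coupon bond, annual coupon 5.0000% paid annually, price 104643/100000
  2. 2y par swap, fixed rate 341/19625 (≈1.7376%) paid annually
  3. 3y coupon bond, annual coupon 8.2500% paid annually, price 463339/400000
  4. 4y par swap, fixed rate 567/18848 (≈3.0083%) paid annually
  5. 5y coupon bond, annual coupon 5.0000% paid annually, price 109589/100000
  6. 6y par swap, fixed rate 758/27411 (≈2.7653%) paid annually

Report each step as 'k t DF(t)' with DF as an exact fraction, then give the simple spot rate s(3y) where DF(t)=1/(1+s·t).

1 1 4983/5000
2 2 9659/10000
3 3 1841/2000
4 4 4433/5000
5 5 4321/5000
6 6 2121/2500
s(3y) = (1/(1841/2000) − 1)/(3) = 53/1841 ≈ 2.8789%

step 1 [1y] bond c/1=1/20: DF=(104643/100000 − 1/20·(0))/(1+1/20) = 4983/5000 ≈ 0.996600
step 2 [2y] swap r/1=341/19625: DF=(1 − 341/19625·(0.996600))/(1+341/19625) = 9659/10000 ≈ 0.965900
step 3 [3y] bond c/1=33/400: DF=(463339/400000 − 33/400·(0.996600+0.965900))/(1+33/400) = 1841/2000 ≈ 0.920500
step 4 [4y] swap r/1=567/18848: DF=(1 − 567/18848·(0.996600+0.965900+0.920500))/(1+567/18848) = 4433/5000 ≈ 0.886600
step 5 [5y] bond c/1=1/20: DF=(109589/100000 − 1/20·(0.996600+0.965900+0.920500+0.886600))/(1+1/20) = 4321/5000 ≈ 0.864200
step 6 [6y] swap r/1=758/27411: DF=(1 − 758/27411·(0.996600+0.965900+0.920500+0.886600+0.864200))/(1+758/27411) = 2121/2500 ≈ 0.848400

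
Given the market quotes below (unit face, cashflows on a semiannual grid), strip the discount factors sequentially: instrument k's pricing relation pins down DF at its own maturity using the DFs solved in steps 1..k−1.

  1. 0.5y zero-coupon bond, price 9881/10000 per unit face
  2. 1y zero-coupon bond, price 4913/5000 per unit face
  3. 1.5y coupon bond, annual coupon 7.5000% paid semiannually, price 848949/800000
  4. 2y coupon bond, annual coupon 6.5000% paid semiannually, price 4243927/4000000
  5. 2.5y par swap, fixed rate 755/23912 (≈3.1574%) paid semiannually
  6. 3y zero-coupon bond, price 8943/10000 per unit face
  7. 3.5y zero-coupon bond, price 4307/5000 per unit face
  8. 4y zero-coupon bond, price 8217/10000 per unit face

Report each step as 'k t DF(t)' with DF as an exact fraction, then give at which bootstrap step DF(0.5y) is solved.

1 1/2 9881/10000
2 1 4913/5000
3 3/2 2379/2500
4 2 2339/2500
5 5/2 1849/2000
6 3 8943/10000
7 7/2 4307/5000
8 4 8217/10000
DF(0.5y) is solved at step 1

step 1 [0.5y] zero: DF = P = 9881/10000 ≈ 0.988100
step 2 [1y] zero: DF = P = 4913/5000 ≈ 0.982600
step 3 [1.5y] bond c/2=3/80: DF=(848949/800000 − 3/80·(0.988100+0.982600))/(1+3/80) = 2379/2500 ≈ 0.951600
step 4 [2y] bond c/2=13/400: DF=(4243927/4000000 − 13/400·(0.988100+0.982600+0.951600))/(1+13/400) = 2339/2500 ≈ 0.935600
step 5 [2.5y] swap r/2=755/47824: DF=(1 − 755/47824·(0.988100+0.982600+0.951600+0.935600))/(1+755/47824) = 1849/2000 ≈ 0.924500
step 6 [3y] zero: DF = P = 8943/10000 ≈ 0.894300
step 7 [3.5y] zero: DF = P = 4307/5000 ≈ 0.861400
step 8 [4y] zero: DF = P = 8217/10000 ≈ 0.821700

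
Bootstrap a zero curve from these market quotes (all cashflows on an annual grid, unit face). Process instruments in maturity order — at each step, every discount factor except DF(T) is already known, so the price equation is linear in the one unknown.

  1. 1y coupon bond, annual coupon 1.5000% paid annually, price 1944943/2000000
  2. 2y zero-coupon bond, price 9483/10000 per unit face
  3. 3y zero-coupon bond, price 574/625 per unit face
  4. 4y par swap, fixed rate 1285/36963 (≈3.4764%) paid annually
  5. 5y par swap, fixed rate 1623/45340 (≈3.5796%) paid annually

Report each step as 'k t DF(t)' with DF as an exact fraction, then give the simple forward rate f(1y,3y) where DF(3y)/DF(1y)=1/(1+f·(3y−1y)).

1 1 9581/10000
2 2 9483/10000
3 3 574/625
4 4 1743/2000
5 5 8377/10000
f(1y,3y) = ((9581/10000)/(574/625) − 1)/(2) = 397/18368 ≈ 2.1614%

step 1 [1y] bond c/1=3/200: DF=(1944943/2000000 − 3/200·(0))/(1+3/200) = 9581/10000 ≈ 0.958100
step 2 [2y] zero: DF = P = 9483/10000 ≈ 0.948300
step 3 [3y] zero: DF = P = 574/625 ≈ 0.918400
step 4 [4y] swap r/1=1285/36963: DF=(1 − 1285/36963·(0.958100+0.948300+0.918400))/(1+1285/36963) = 1743/2000 ≈ 0.871500
step 5 [5y] swap r/1=1623/45340: DF=(1 − 1623/45340·(0.958100+0.948300+0.918400+0.871500))/(1+1623/45340) = 8377/10000 ≈ 0.837700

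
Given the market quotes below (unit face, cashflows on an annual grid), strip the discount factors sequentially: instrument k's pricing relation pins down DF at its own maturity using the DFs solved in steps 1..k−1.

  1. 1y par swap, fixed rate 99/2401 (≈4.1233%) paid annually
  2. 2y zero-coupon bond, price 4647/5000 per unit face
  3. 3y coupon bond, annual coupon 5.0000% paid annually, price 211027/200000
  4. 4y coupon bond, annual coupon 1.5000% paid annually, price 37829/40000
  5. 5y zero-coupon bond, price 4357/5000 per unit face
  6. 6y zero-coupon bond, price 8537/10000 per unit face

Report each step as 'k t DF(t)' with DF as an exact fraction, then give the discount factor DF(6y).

1 1 2401/2500
2 2 4647/5000
3 3 9149/10000
4 4 8903/10000
5 5 4357/5000
6 6 8537/10000
DF(6y) = 8537/10000 ≈ 0.853700

step 1 [1y] swap r/1=99/2401: DF=(1 − 99/2401·(0))/(1+99/2401) = 2401/2500 ≈ 0.960400
step 2 [2y] zero: DF = P = 4647/5000 ≈ 0.929400
step 3 [3y] bond c/1=1/20: DF=(211027/200000 − 1/20·(0.960400+0.929400))/(1+1/20) = 9149/10000 ≈ 0.914900
step 4 [4y] bond c/1=3/200: DF=(37829/40000 − 3/200·(0.960400+0.929400+0.914900))/(1+3/200) = 8903/10000 ≈ 0.890300
step 5 [5y] zero: DF = P = 4357/5000 ≈ 0.871400
step 6 [6y] zero: DF = P = 8537/10000 ≈ 0.853700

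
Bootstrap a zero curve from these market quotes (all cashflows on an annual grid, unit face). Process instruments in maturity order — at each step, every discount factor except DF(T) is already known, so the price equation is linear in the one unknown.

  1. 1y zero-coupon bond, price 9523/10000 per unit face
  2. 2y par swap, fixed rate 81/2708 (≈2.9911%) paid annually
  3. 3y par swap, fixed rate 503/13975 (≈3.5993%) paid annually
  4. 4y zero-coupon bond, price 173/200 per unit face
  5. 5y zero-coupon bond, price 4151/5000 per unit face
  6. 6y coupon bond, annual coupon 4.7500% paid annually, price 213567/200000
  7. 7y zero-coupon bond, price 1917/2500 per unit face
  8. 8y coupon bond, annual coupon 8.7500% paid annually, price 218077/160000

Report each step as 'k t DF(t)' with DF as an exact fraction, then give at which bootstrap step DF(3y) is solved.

1 1 9523/10000
2 2 9433/10000
3 3 4497/5000
4 4 173/200
5 5 4151/5000
6 6 4079/5000
7 7 1917/2500
8 8 7647/10000
DF(3y) is solved at step 3

step 1 [1y] zero: DF = P = 9523/10000 ≈ 0.952300
step 2 [2y] swap r/1=81/2708: DF=(1 − 81/2708·(0.952300))/(1+81/2708) = 9433/10000 ≈ 0.943300
step 3 [3y] swap r/1=503/13975: DF=(1 − 503/13975·(0.952300+0.943300))/(1+503/13975) = 4497/5000 ≈ 0.899400
step 4 [4y] zero: DF = P = 173/200 ≈ 0.865000
step 5 [5y] zero: DF = P = 4151/5000 ≈ 0.830200
step 6 [6y] bond c/1=19/400: DF=(213567/200000 − 19/400·(0.952300+0.943300+0.899400+0.865000+0.830200))/(1+19/400) = 4079/5000 ≈ 0.815800
step 7 [7y] zero: DF = P = 1917/2500 ≈ 0.766800
step 8 [8y] bond c/1=7/80: DF=(218077/160000 − 7/80·(0.952300+0.943300+0.899400+0.865000+0.830200+0.815800+0.766800))/(1+7/80) = 7647/10000 ≈ 0.764700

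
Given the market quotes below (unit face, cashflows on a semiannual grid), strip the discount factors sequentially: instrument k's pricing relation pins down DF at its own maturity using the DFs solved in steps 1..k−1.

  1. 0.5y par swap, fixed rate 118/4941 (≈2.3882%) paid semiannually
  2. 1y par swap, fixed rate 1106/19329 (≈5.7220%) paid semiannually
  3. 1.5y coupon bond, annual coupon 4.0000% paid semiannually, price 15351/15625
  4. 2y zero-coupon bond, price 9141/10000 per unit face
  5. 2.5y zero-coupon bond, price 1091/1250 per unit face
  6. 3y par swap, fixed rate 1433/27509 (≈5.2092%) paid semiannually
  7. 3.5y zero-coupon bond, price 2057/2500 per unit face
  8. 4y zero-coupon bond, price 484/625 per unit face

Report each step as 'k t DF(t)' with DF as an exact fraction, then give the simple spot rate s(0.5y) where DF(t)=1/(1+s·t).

1 1/2 4941/5000
2 1 9447/10000
3 3/2 9253/10000
4 2 9141/10000
5 5/2 1091/1250
6 3 8567/10000
7 7/2 2057/2500
8 4 484/625
s(0.5y) = (1/(4941/5000) − 1)/(1/2) = 118/4941 ≈ 2.3882%

step 1 [0.5y] swap r/2=59/4941: DF=(1 − 59/4941·(0))/(1+59/4941) = 4941/5000 ≈ 0.988200
step 2 [1y] swap r/2=553/19329: DF=(1 − 553/19329·(0.988200))/(1+553/19329) = 9447/10000 ≈ 0.944700
step 3 [1.5y] bond c/2=1/50: DF=(15351/15625 − 1/50·(0.988200+0.944700))/(1+1/50) = 9253/10000 ≈ 0.925300
step 4 [2y] zero: DF = P = 9141/10000 ≈ 0.914100
step 5 [2.5y] zero: DF = P = 1091/1250 ≈ 0.872800
step 6 [3y] swap r/2=1433/55018: DF=(1 − 1433/55018·(0.988200+0.944700+0.925300+0.914100+0.872800))/(1+1433/55018) = 8567/10000 ≈ 0.856700
step 7 [3.5y] zero: DF = P = 2057/2500 ≈ 0.822800
step 8 [4y] zero: DF = P = 484/625 ≈ 0.774400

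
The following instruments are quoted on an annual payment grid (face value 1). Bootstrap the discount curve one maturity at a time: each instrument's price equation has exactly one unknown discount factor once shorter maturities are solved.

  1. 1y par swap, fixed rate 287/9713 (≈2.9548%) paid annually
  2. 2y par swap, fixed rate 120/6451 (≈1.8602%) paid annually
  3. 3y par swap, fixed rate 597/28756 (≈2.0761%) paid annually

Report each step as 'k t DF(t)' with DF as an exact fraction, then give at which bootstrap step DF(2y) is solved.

1 1 9713/10000
2 2 241/250
3 3 9403/10000
DF(2y) is solved at step 2

step 1 [1y] swap r/1=287/9713: DF=(1 − 287/9713·(0))/(1+287/9713) = 9713/10000 ≈ 0.971300
step 2 [2y] swap r/1=120/6451: DF=(1 − 120/6451·(0.971300))/(1+120/6451) = 241/250 ≈ 0.964000
step 3 [3y] swap r/1=597/28756: DF=(1 − 597/28756·(0.971300+0.964000))/(1+597/28756) = 9403/10000 ≈ 0.940300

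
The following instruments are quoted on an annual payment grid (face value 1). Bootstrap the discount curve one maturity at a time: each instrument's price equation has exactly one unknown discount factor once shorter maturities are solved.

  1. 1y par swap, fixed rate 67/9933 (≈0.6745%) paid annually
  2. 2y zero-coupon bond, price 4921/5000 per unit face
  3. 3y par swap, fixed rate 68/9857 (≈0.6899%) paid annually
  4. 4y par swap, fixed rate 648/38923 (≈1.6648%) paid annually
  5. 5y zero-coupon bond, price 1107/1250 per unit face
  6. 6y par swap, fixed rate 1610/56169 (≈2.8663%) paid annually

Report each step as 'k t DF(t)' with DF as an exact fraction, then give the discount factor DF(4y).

1 1 9933/10000
2 2 4921/5000
3 3 2449/2500
4 4 1169/1250
5 5 1107/1250
6 6 839/1000
DF(4y) = 1169/1250 ≈ 0.935200

step 1 [1y] swap r/1=67/9933: DF=(1 − 67/9933·(0))/(1+67/9933) = 9933/10000 ≈ 0.993300
step 2 [2y] zero: DF = P = 4921/5000 ≈ 0.984200
step 3 [3y] swap r/1=68/9857: DF=(1 − 68/9857·(0.993300+0.984200))/(1+68/9857) = 2449/2500 ≈ 0.979600
step 4 [4y] swap r/1=648/38923: DF=(1 − 648/38923·(0.993300+0.984200+0.979600))/(1+648/38923) = 1169/1250 ≈ 0.935200
step 5 [5y] zero: DF = P = 1107/1250 ≈ 0.885600
step 6 [6y] swap r/1=1610/56169: DF=(1 − 1610/56169·(0.993300+0.984200+0.979600+0.935200+0.885600))/(1+1610/56169) = 839/1000 ≈ 0.839000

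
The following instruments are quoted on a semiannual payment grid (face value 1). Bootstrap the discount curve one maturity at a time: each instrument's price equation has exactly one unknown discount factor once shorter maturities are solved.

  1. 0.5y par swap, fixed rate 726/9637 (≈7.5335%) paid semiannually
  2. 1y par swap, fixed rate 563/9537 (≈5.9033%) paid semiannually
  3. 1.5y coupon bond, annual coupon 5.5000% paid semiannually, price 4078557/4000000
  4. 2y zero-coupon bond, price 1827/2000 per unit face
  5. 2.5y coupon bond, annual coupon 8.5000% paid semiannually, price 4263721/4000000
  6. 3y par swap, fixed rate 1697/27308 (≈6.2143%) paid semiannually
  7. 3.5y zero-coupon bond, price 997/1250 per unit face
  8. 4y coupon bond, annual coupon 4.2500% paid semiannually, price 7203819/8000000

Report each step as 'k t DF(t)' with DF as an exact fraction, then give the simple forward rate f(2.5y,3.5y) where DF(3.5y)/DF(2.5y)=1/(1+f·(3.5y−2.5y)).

step 1 [0.5y] swap r/2=363/9637: DF=(1 − 363/9637·(0))/(1+363/9637) = 9637/10000 ≈ 0.963700
step 2 [1y] swap r/2=563/19074: DF=(1 − 563/19074·(0.963700))/(1+563/19074) = 9437/10000 ≈ 0.943700
step 3 [1.5y] bond c/2=11/400: DF=(4078557/4000000 − 11/400·(0.963700+0.943700))/(1+11/400) = 9413/10000 ≈ 0.941300
step 4 [2y] zero: DF = P = 1827/2000 ≈ 0.913500
step 5 [2.5y] bond c/2=17/400: DF=(4263721/4000000 − 17/400·(0.963700+0.943700+0.941300+0.913500))/(1+17/400) = 8691/10000 ≈ 0.869100
step 6 [3y] swap r/2=1697/54616: DF=(1 − 1697/54616·(0.963700+0.943700+0.941300+0.913500+0.869100))/(1+1697/54616) = 8303/10000 ≈ 0.830300
step 7 [3.5y] zero: DF = P = 997/1250 ≈ 0.797600
step 8 [4y] bond c/2=17/800: DF=(7203819/8000000 − 17/800·(0.963700+0.943700+0.941300+0.913500+0.869100+0.830300+0.797600))/(1+17/800) = 1503/2000 ≈ 0.751500

1 1/2 9637/10000
2 1 9437/10000
3 3/2 9413/10000
4 2 1827/2000
5 5/2 8691/10000
6 3 8303/10000
7 7/2 997/1250
8 4 1503/2000
f(2.5y,3.5y) = ((8691/10000)/(997/1250) − 1)/(1) = 715/7976 ≈ 8.9644%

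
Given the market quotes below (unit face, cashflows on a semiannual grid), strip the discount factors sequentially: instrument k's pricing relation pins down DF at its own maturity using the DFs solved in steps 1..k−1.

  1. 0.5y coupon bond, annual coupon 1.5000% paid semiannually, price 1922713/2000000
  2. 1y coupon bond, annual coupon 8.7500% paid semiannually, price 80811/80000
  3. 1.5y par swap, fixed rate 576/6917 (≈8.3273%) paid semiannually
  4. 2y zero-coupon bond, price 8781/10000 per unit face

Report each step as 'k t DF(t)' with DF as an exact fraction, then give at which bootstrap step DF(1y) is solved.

1 1/2 4771/5000
2 1 4639/5000
3 3/2 553/625
4 2 8781/10000
DF(1y) is solved at step 2

step 1 [0.5y] bond c/2=3/400: DF=(1922713/2000000 − 3/400·(0))/(1+3/400) = 4771/5000 ≈ 0.954200
step 2 [1y] bond c/2=7/160: DF=(80811/80000 − 7/160·(0.954200))/(1+7/160) = 4639/5000 ≈ 0.927800
step 3 [1.5y] swap r/2=288/6917: DF=(1 − 288/6917·(0.954200+0.927800))/(1+288/6917) = 553/625 ≈ 0.884800
step 4 [2y] zero: DF = P = 8781/10000 ≈ 0.878100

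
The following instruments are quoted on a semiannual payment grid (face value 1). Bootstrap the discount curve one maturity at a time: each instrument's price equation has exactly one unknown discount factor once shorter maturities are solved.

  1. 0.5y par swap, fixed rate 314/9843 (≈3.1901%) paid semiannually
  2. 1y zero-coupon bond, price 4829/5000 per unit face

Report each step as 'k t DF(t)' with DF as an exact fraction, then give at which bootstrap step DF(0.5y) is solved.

1 1/2 9843/10000
2 1 4829/5000
DF(0.5y) is solved at step 1

step 1 [0.5y] swap r/2=157/9843: DF=(1 − 157/9843·(0))/(1+157/9843) = 9843/10000 ≈ 0.984300
step 2 [1y] zero: DF = P = 4829/5000 ≈ 0.965800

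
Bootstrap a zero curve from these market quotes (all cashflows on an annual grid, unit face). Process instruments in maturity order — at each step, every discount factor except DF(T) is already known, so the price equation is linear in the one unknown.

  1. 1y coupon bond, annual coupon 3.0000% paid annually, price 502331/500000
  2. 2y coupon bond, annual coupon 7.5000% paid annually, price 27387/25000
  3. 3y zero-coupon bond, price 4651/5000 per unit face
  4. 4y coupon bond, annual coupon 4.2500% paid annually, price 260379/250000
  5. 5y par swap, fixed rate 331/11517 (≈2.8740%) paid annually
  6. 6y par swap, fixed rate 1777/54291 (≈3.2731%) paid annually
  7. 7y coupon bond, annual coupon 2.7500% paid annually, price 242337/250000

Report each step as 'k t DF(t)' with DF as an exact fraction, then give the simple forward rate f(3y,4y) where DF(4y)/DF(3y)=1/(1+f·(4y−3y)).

1 1 4877/5000
2 2 951/1000
3 3 4651/5000
4 4 4413/5000
5 5 2169/2500
6 6 8223/10000
7 7 7981/10000
f(3y,4y) = ((4651/5000)/(4413/5000) − 1)/(1) = 238/4413 ≈ 5.3932%

step 1 [1y] bond c/1=3/100: DF=(502331/500000 − 3/100·(0))/(1+3/100) = 4877/5000 ≈ 0.975400
step 2 [2y] bond c/1=3/40: DF=(27387/25000 − 3/40·(0.975400))/(1+3/40) = 951/1000 ≈ 0.951000
step 3 [3y] zero: DF = P = 4651/5000 ≈ 0.930200
step 4 [4y] bond c/1=17/400: DF=(260379/250000 − 17/400·(0.975400+0.951000+0.930200))/(1+17/400) = 4413/5000 ≈ 0.882600
step 5 [5y] swap r/1=331/11517: DF=(1 − 331/11517·(0.975400+0.951000+0.930200+0.882600))/(1+331/11517) = 2169/2500 ≈ 0.867600
step 6 [6y] swap r/1=1777/54291: DF=(1 − 1777/54291·(0.975400+0.951000+0.930200+0.882600+0.867600))/(1+1777/54291) = 8223/10000 ≈ 0.822300
step 7 [7y] bond c/1=11/400: DF=(242337/250000 − 11/400·(0.975400+0.951000+0.930200+0.882600+0.867600+0.822300))/(1+11/400) = 7981/10000 ≈ 0.798100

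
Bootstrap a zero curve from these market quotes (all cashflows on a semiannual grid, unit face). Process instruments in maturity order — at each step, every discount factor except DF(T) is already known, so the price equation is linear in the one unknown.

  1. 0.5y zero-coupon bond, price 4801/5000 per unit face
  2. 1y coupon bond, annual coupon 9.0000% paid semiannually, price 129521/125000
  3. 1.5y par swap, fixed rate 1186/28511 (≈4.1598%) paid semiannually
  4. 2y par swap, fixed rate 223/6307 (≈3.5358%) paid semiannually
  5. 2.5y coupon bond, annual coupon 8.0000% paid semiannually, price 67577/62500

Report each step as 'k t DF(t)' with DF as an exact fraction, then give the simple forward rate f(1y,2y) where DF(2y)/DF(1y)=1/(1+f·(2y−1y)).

step 1 [0.5y] zero: DF = P = 4801/5000 ≈ 0.960200
step 2 [1y] bond c/2=9/200: DF=(129521/125000 − 9/200·(0.960200))/(1+9/200) = 4751/5000 ≈ 0.950200
step 3 [1.5y] swap r/2=593/28511: DF=(1 − 593/28511·(0.960200+0.950200))/(1+593/28511) = 9407/10000 ≈ 0.940700
step 4 [2y] swap r/2=223/12614: DF=(1 − 223/12614·(0.960200+0.950200+0.940700))/(1+223/12614) = 9331/10000 ≈ 0.933100
step 5 [2.5y] bond c/2=1/25: DF=(67577/62500 − 1/25·(0.960200+0.950200+0.940700+0.933100))/(1+1/25) = 8941/10000 ≈ 0.894100

1 1/2 4801/5000
2 1 4751/5000
3 3/2 9407/10000
4 2 9331/10000
5 5/2 8941/10000
f(1y,2y) = ((4751/5000)/(9331/10000) − 1)/(1) = 171/9331 ≈ 1.8326%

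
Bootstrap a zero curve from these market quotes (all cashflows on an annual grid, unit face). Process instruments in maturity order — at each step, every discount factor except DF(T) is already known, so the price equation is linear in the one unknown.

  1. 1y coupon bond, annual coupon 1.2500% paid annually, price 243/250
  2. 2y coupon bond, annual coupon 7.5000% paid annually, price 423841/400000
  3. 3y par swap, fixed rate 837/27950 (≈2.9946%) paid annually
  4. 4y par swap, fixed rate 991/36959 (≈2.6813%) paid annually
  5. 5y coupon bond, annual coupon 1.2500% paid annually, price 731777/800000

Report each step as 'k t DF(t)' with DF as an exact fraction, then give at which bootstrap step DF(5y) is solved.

1 1 24/25
2 2 9187/10000
3 3 9163/10000
4 4 9009/10000
5 5 4289/5000
DF(5y) is solved at step 5

step 1 [1y] bond c/1=1/80: DF=(243/250 − 1/80·(0))/(1+1/80) = 24/25 ≈ 0.960000
step 2 [2y] bond c/1=3/40: DF=(423841/400000 − 3/40·(0.960000))/(1+3/40) = 9187/10000 ≈ 0.918700
step 3 [3y] swap r/1=837/27950: DF=(1 − 837/27950·(0.960000+0.918700))/(1+837/27950) = 9163/10000 ≈ 0.916300
step 4 [4y] swap r/1=991/36959: DF=(1 − 991/36959·(0.960000+0.918700+0.916300))/(1+991/36959) = 9009/10000 ≈ 0.900900
step 5 [5y] bond c/1=1/80: DF=(731777/800000 − 1/80·(0.960000+0.918700+0.916300+0.900900))/(1+1/80) = 4289/5000 ≈ 0.857800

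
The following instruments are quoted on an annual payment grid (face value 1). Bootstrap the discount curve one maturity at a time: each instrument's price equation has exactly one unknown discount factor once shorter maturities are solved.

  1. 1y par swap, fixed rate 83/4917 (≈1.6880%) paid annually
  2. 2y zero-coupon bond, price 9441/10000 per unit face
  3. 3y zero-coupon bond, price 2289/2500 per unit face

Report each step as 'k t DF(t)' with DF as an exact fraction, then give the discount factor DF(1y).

step 1 [1y] swap r/1=83/4917: DF=(1 − 83/4917·(0))/(1+83/4917) = 4917/5000 ≈ 0.983400
step 2 [2y] zero: DF = P = 9441/10000 ≈ 0.944100
step 3 [3y] zero: DF = P = 2289/2500 ≈ 0.915600

1 1 4917/5000
2 2 9441/10000
3 3 2289/2500
DF(1y) = 4917/5000 ≈ 0.983400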